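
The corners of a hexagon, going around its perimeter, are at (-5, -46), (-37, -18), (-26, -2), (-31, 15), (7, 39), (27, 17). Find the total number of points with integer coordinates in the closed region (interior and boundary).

By the shoelace formula, twice the signed area is |((-5)·(-18) − (-37)·(-46)) + ((-37)·(-2) − (-26)·(-18)) + ((-26)·15 − (-31)·(-2)) + ((-31)·39 − 7·15) + (7·17 − 27·39) + (27·(-46) − (-5)·17)| = 5863, so the area is 5863/2.
Along each edge there are gcd(|Δx|,|Δy|)+1 lattice points, so counting each shared vertex once the boundary has gcd(32,28) + gcd(11,16) + gcd(5,17) + gcd(38,24) + gcd(20,22) + gcd(32,63) = 4+1+1+2+2+1 = 11.
Pick's theorem gives I = A − B/2 + 1 = 5863/2 − 11/2 + 1 = 2927, so the closed region contains I + B = 2927 + 11 = 2938 lattice points.

2938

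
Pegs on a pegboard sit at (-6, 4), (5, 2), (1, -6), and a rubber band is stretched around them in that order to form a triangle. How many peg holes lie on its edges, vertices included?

6

Along each edge there are gcd(|Δx|,|Δy|)+1 lattice points, so counting each shared vertex once the boundary has gcd(11,2) + gcd(4,8) + gcd(7,10) = 1+4+1 = 6.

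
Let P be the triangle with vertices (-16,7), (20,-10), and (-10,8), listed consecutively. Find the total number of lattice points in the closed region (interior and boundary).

By the shoelace formula, twice the signed area is |[(-16)·(-10) − 20·7] + [20·8 − (-10)·(-10)] + [(-10)·7 − (-16)·8]| = 138, so the area is 69.
Summing gcd(|Δx|,|Δy|) over the edges gives the boundary count: gcd(36,17) + gcd(30,18) + gcd(6,1) = 1+6+1 = 8.
Pick's theorem gives I = A − B/2 + 1 = 69 − 8/2 + 1 = 66, so the closed region contains I + B = 66 + 8 = 74 lattice points.

74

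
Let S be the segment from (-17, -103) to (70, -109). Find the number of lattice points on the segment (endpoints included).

The number of lattice points on a segment between lattice points is gcd(|Δx|,|Δy|) + 1 = gcd(87,6) + 1 = 3 + 1 = 4.

4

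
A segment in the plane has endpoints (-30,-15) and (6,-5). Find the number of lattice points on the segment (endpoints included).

3

The number of lattice points on a segment between lattice points is gcd(|Δx|,|Δy|) + 1 = gcd(36,10) + 1 = 2 + 1 = 3.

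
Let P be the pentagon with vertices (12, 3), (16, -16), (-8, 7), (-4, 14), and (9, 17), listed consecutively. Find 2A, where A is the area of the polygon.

711

Using the shoelace formula, 2A = |[12·(-16) − 16·3] + [16·7 − (-8)·(-16)] + [(-8)·14 − (-4)·7] + [(-4)·17 − 9·14] + [9·3 − 12·17]| = 711, so the area is 355.5.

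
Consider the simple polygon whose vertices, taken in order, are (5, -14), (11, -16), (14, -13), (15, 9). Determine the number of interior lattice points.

By the shoelace formula, twice the signed area is |(5·(-16) − 11·(-14)) + (11·(-13) − 14·(-16)) + (14·9 − 15·(-13)) + (15·(-14) − 5·9)| = 221, so the area is 221/2.
The number of boundary lattice points is Σ gcd(|Δx|,|Δy|) = gcd(6,2) + gcd(3,3) + gcd(1,22) + gcd(10,23) = 2+3+1+1 = 7.
By Pick's theorem A = I + B/2 − 1, so I = 221/2 − 7/2 + 1 = 108.

108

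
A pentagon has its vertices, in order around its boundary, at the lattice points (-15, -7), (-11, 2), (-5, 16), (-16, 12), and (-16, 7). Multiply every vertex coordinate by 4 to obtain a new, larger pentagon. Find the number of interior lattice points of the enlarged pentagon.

1741

Using the shoelace formula, 2A = |[(-15)·2 − (-11)·(-7)] + [(-11)·16 − (-5)·2] + [(-5)·12 − (-16)·16] + [(-16)·7 − (-16)·12] + [(-16)·(-7) − (-15)·7]| = 220, so the area is 110.
Along each edge there are gcd(|Δx|,|Δy|)+1 lattice points, so counting each shared vertex once the boundary has gcd(4,9) + gcd(6,14) + gcd(11,4) + gcd(0,5) + gcd(1,14) = 1+2+1+5+1 = 10.
Scaling by 4 multiplies the area by 4² = 16 (so the new area is 1760) and multiplies the boundary lattice-point count by 4, giving 40.
By Pick's theorem, the interior count of the dilated polygon is 1760 − 40/2 + 1 = 1741.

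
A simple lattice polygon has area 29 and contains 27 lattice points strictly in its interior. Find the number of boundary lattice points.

Pick's theorem gives A = I + B/2 − 1, so B = 2(A − I + 1) = 2(29 − 27 + 1) = 6.

6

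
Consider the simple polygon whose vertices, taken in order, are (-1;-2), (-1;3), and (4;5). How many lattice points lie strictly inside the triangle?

10

Using the shoelace formula, 2A = |((-1)·3 − (-1)·(-2)) + ((-1)·5 − 4·3) + (4·(-2) − (-1)·5)| = 25, so the area is 25/2.
The number of boundary lattice points is Σ gcd(|Δx|,|Δy|) = gcd(0,5) + gcd(5,2) + gcd(5,7) = 5+1+1 = 7.
By Pick's theorem A = I + B/2 − 1, so I = 25/2 − 7/2 + 1 = 10.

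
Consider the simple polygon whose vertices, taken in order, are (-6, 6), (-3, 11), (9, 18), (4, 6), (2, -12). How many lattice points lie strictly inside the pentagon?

167

Using the shoelace formula, 2A = |[(-6)·11 − (-3)·6] + [(-3)·18 − 9·11] + [9·6 − 4·18] + [4·(-12) − 2·6] + [2·6 − (-6)·(-12)]| = 339, so the area is 339/2.
The number of boundary lattice points is Σ gcd(|Δx|,|Δy|) = gcd(3,5) + gcd(12,7) + gcd(5,12) + gcd(2,18) + gcd(8,18) = 1+1+1+2+2 = 7.
Pick's theorem gives I = A − B/2 + 1 = 339/2 − 7/2 + 1 = 167.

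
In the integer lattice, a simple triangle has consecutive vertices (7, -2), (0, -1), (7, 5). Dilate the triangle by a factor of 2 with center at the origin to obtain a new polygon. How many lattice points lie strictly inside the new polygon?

By the shoelace formula, twice the signed area is |[7·(-1) − 0·(-2)] + [0·5 − 7·(-1)] + [7·(-2) − 7·5]| = 49, so the area is 24.5.
Along each edge there are gcd(|Δx|,|Δy|)+1 lattice points, so counting each shared vertex once the boundary has gcd(7,1) + gcd(7,6) + gcd(0,7) = 1+1+7 = 9.
Scaling by 2 multiplies the area by 2² = 4 (so the new area is 98) and multiplies the boundary lattice-point count by 2, giving 18.
By Pick's theorem, the interior count of the dilated polygon is 98 − 18/2 + 1 = 90.

90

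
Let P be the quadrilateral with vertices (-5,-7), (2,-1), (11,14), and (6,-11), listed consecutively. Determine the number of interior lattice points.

Using the shoelace formula, 2A = |[(-5)·(-1) − 2·(-7)] + [2·14 − 11·(-1)] + [11·(-11) − 6·14] + [6·(-7) − (-5)·(-11)]| = 244, so the area is 122.
Along each edge there are gcd(|Δx|,|Δy|)+1 lattice points, so counting each shared vertex once the boundary has gcd(7,6) + gcd(9,15) + gcd(5,25) + gcd(11,4) = 1+3+5+1 = 10.
Pick's theorem gives I = A − B/2 + 1 = 122 − 10/2 + 1 = 118.

118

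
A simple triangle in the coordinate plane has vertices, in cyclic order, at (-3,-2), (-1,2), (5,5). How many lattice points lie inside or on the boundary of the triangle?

By the shoelace formula, twice the signed area is |[(-3)·2 − (-1)·(-2)] + [(-1)·5 − 5·2] + [5·(-2) − (-3)·5]| = 18, so the area is 9.
Along each edge there are gcd(|Δx|,|Δy|)+1 lattice points, so counting each shared vertex once the boundary has gcd(2,4) + gcd(6,3) + gcd(8,7) = 2+3+1 = 6.
Pick's theorem gives I = A − B/2 + 1 = 9 − 6/2 + 1 = 7, so the closed region contains I + B = 7 + 6 = 13 lattice points.

13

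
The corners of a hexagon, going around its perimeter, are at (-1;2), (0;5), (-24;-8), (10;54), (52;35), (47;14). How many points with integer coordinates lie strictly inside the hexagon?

By the shoelace formula, twice the signed area is |[(-1)·5 − 0·2] + [0·(-8) − (-24)·5] + [(-24)·54 − 10·(-8)] + [10·35 − 52·54] + [52·14 − 47·35] + [47·2 − (-1)·14]| = 4368, so the area is 2184.
Along each edge there are gcd(|Δx|,|Δy|)+1 lattice points, so counting each shared vertex once the boundary has gcd(1,3) + gcd(24,13) + gcd(34,62) + gcd(42,19) + gcd(5,21) + gcd(48,12) = 1+1+2+1+1+12 = 18.
By Pick's theorem A = I + B/2 − 1, so I = 2184 − 18/2 + 1 = 2176.

2176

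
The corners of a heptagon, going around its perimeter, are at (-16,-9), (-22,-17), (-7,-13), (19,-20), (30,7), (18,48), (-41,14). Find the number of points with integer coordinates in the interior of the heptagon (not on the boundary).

2741

Using the shoelace formula, 2A = |[(-16)·(-17) − (-22)·(-9)] + [(-22)·(-13) − (-7)·(-17)] + [(-7)·(-20) − 19·(-13)] + [19·7 − 30·(-20)] + [30·48 − 18·7] + [18·14 − (-41)·48] + [(-41)·(-9) − (-16)·14]| = 5488, so the area is 2744.
The number of boundary lattice points is Σ gcd(|Δx|,|Δy|) = gcd(6,8) + gcd(15,4) + gcd(26,7) + gcd(11,27) + gcd(12,41) + gcd(59,34) + gcd(25,23) = 2+1+1+1+1+1+1 = 8.
Pick's theorem gives I = A − B/2 + 1 = 2744 − 8/2 + 1 = 2741.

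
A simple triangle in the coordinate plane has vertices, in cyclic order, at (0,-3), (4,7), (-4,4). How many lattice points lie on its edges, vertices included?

Summing gcd(|Δx|,|Δy|) over the edges gives the boundary count: gcd(4,10) + gcd(8,3) + gcd(4,7) = 2+1+1 = 4.

4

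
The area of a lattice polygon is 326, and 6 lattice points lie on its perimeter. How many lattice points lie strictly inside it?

324

From Pick's theorem, I = A − B/2 + 1 = 326 − 6/2 + 1 = 324.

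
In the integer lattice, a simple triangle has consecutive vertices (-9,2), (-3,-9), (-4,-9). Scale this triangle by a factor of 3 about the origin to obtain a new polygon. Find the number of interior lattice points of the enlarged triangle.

By the shoelace formula, twice the signed area is |[(-9)·(-9) − (-3)·2] + [(-3)·(-9) − (-4)·(-9)] + [(-4)·2 − (-9)·(-9)]| = 11, so the area is 5.5.
Along each edge there are gcd(|Δx|,|Δy|)+1 lattice points, so counting each shared vertex once the boundary has gcd(6,11) + gcd(1,0) + gcd(5,11) = 1+1+1 = 3.
Scaling by 3 multiplies the area by 3² = 9 (so the new area is 99/2) and multiplies the boundary lattice-point count by 3, giving 9.
By Pick's theorem, the interior count of the dilated polygon is 99/2 − 9/2 + 1 = 46.

46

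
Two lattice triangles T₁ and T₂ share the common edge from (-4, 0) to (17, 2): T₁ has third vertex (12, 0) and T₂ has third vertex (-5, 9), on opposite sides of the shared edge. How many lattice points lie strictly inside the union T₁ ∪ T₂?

103

The union is the simple quadrilateral with vertices (-4, 0), (12, 0), (17, 2), (-5, 9) in order.
The shoelace formula gives twice the area as |[(-4)·0 − 12·0] + [12·2 − 17·0] + [17·9 − (-5)·2] + [(-5)·0 − (-4)·9]| = 223, so the area is 223/2.
Summing gcd(|Δx|,|Δy|) over the edges gives the boundary count: gcd(16,0) + gcd(5,2) + gcd(22,7) + gcd(1,9) = 16+1+1+1 = 19.
By Pick's theorem I = A − B/2 + 1 = 223/2 − 19/2 + 1 = 103.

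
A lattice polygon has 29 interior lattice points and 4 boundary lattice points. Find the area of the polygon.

By Pick's theorem, A = I + B/2 − 1 = 29 + 4/2 − 1 = 30.

30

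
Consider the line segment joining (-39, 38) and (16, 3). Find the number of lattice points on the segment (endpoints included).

6

The number of lattice points on a segment between lattice points is gcd(|Δx|,|Δy|) + 1 = gcd(55,35) + 1 = 5 + 1 = 6.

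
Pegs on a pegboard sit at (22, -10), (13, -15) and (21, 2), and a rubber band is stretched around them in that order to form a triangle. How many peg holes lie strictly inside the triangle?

By the shoelace formula, twice the signed area is |(22·(-15) − 13·(-10)) + (13·2 − 21·(-15)) + (21·(-10) − 22·2)| = 113, so the area is 113/2.
Along each edge there are gcd(|Δx|,|Δy|)+1 lattice points, so counting each shared vertex once the boundary has gcd(9,5) + gcd(8,17) + gcd(1,12) = 1+1+1 = 3.
By Pick's theorem A = I + B/2 − 1, so I = 113/2 − 3/2 + 1 = 56.

56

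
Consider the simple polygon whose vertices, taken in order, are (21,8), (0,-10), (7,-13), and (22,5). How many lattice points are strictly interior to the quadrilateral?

Using the shoelace formula, 2A = |(21·(-10) − 0·8) + (0·(-13) − 7·(-10)) + (7·5 − 22·(-13)) + (22·8 − 21·5)| = 252, so the area is 126.
Summing gcd(|Δx|,|Δy|) over the edges gives the boundary count: gcd(21,18) + gcd(7,3) + gcd(15,18) + gcd(1,3) = 3+1+3+1 = 8.
Pick's theorem gives I = A − B/2 + 1 = 126 − 8/2 + 1 = 123.

123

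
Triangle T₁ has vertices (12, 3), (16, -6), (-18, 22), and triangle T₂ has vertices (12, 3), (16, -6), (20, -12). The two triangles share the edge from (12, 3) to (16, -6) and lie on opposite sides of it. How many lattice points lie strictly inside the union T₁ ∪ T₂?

The union is the simple quadrilateral with vertices (12, 3), (-18, 22), (16, -6), (20, -12) in order.
The shoelace formula gives twice the area as |(12·22 − (-18)·3) + ((-18)·(-6) − 16·22) + (16·(-12) − 20·(-6)) + (20·3 − 12·(-12))| = 206, so the area is 103.
Summing gcd(|Δx|,|Δy|) over the edges gives the boundary count: gcd(30,19) + gcd(34,28) + gcd(4,6) + gcd(8,15) = 1+2+2+1 = 6.
By Pick's theorem I = A − B/2 + 1 = 103 − 6/2 + 1 = 101.

101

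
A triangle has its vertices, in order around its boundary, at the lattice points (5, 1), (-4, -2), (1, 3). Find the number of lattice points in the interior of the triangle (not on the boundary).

By the shoelace formula, twice the signed area is |(5·(-2) − (-4)·1) + ((-4)·3 − 1·(-2)) + (1·1 − 5·3)| = 30, so the area is 15.
The number of boundary lattice points is Σ gcd(|Δx|,|Δy|) = gcd(9,3) + gcd(5,5) + gcd(4,2) = 3+5+2 = 10.
Pick's theorem gives I = A − B/2 + 1 = 15 − 10/2 + 1 = 11.

11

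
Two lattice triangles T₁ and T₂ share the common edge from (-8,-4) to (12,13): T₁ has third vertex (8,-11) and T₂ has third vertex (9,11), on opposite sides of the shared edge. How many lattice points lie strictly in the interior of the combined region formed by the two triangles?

209

The union is the simple quadrilateral with vertices (-8,-4), (8,-11), (12,13), (9,11) in order.
By the shoelace formula, twice the signed area is |[(-8)·(-11) − 8·(-4)] + [8·13 − 12·(-11)] + [12·11 − 9·13] + [9·(-4) − (-8)·11]| = 423, so the area is 211.5.
Summing gcd(|Δx|,|Δy|) over the edges gives the boundary count: gcd(16,7) + gcd(4,24) + gcd(3,2) + gcd(17,15) = 1+4+1+1 = 7.
By Pick's theorem I = A − B/2 + 1 = 211.5 − 7/2 + 1 = 209.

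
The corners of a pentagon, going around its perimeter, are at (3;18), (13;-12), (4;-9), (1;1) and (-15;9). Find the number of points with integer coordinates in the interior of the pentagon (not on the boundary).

Using the shoelace formula, 2A = |(3·(-12) − 13·18) + (13·(-9) − 4·(-12)) + (4·1 − 1·(-9)) + (1·9 − (-15)·1) + ((-15)·18 − 3·9)| = 599, so the area is 599/2.
Along each edge there are gcd(|Δx|,|Δy|)+1 lattice points, so counting each shared vertex once the boundary has gcd(10,30) + gcd(9,3) + gcd(3,10) + gcd(16,8) + gcd(18,9) = 10+3+1+8+9 = 31.
By Pick's theorem A = I + B/2 − 1, so I = 599/2 − 31/2 + 1 = 285.

285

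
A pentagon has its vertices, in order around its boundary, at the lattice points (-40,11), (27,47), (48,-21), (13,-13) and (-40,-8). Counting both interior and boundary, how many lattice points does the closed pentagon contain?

By the shoelace formula, twice the signed area is |((-40)·47 − 27·11) + (27·(-21) − 48·47) + (48·(-13) − 13·(-21)) + (13·(-8) − (-40)·(-13)) + ((-40)·11 − (-40)·(-8))| = 6735, so the area is 3367.5.
Summing gcd(|Δx|,|Δy|) over the edges gives the boundary count: gcd(67,36) + gcd(21,68) + gcd(35,8) + gcd(53,5) + gcd(0,19) = 1+1+1+1+19 = 23.
Pick's theorem gives I = A − B/2 + 1 = 3367.5 − 23/2 + 1 = 3357, so the closed region contains I + B = 3357 + 23 = 3380 lattice points.

3380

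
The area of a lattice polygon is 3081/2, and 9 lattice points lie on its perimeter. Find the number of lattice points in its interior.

From Pick's theorem, I = A − B/2 + 1 = 3081/2 − 9/2 + 1 = 1537.

1537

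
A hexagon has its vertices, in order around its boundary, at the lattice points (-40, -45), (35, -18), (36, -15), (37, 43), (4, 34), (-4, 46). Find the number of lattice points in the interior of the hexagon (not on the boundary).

The shoelace formula gives twice the area as |[(-40)·(-18) − 35·(-45)] + [35·(-15) − 36·(-18)] + [36·43 − 37·(-15)] + [37·34 − 4·43] + [4·46 − (-4)·34] + [(-4)·(-45) − (-40)·46]| = 7947, so the area is 3973.5.
Summing gcd(|Δx|,|Δy|) over the edges gives the boundary count: gcd(75,27) + gcd(1,3) + gcd(1,58) + gcd(33,9) + gcd(8,12) + gcd(36,91) = 3+1+1+3+4+1 = 13.
By Pick's theorem A = I + B/2 − 1, so I = 3973.5 − 13/2 + 1 = 3968.

3968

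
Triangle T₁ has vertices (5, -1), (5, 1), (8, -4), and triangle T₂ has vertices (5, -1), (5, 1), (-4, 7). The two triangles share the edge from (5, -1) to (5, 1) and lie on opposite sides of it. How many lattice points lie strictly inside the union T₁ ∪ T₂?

9

The union is the simple quadrilateral with vertices (5, -1), (8, -4), (5, 1), (-4, 7) in order.
The shoelace formula gives twice the area as |[5·(-4) − 8·(-1)] + [8·1 − 5·(-4)] + [5·7 − (-4)·1] + [(-4)·(-1) − 5·7]| = 24, so the area is 12.
Along each edge there are gcd(|Δx|,|Δy|)+1 lattice points, so counting each shared vertex once the boundary has gcd(3,3) + gcd(3,5) + gcd(9,6) + gcd(9,8) = 3+1+3+1 = 8.
By Pick's theorem I = A − B/2 + 1 = 12 − 8/2 + 1 = 9.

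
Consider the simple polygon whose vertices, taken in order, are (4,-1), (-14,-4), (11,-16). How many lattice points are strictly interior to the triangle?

The shoelace formula gives twice the area as |(4·(-4) − (-14)·(-1)) + ((-14)·(-16) − 11·(-4)) + (11·(-1) − 4·(-16))| = 291, so the area is 291/2.
Summing gcd(|Δx|,|Δy|) over the edges gives the boundary count: gcd(18,3) + gcd(25,12) + gcd(7,15) = 3+1+1 = 5.
By Pick's theorem A = I + B/2 − 1, so I = 291/2 − 5/2 + 1 = 144.

144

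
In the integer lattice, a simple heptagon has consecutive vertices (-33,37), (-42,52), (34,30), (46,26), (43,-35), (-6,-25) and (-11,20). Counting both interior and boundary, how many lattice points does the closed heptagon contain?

3930

Using the shoelace formula, 2A = |[(-33)·52 − (-42)·37] + [(-42)·30 − 34·52] + [34·26 − 46·30] + [46·(-35) − 43·26] + [43·(-25) − (-6)·(-35)] + [(-6)·20 − (-11)·(-25)] + [(-11)·37 − (-33)·20]| = 7841, so the area is 3920.5.
Along each edge there are gcd(|Δx|,|Δy|)+1 lattice points, so counting each shared vertex once the boundary has gcd(9,15) + gcd(76,22) + gcd(12,4) + gcd(3,61) + gcd(49,10) + gcd(5,45) + gcd(22,17) = 3+2+4+1+1+5+1 = 17.
Pick's theorem gives I = A − B/2 + 1 = 3920.5 − 17/2 + 1 = 3913, so the closed region contains I + B = 3913 + 17 = 3930 lattice points.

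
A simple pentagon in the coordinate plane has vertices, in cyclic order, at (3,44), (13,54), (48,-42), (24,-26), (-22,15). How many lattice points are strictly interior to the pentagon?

The shoelace formula gives twice the area as |(3·54 − 13·44) + (13·(-42) − 48·54) + (48·(-26) − 24·(-42)) + (24·15 − (-22)·(-26)) + ((-22)·44 − 3·15)| = 5013, so the area is 5013/2.
The number of boundary lattice points is Σ gcd(|Δx|,|Δy|) = gcd(10,10) + gcd(35,96) + gcd(24,16) + gcd(46,41) + gcd(25,29) = 10+1+8+1+1 = 21.
By Pick's theorem A = I + B/2 − 1, so I = 5013/2 − 21/2 + 1 = 2497.

2497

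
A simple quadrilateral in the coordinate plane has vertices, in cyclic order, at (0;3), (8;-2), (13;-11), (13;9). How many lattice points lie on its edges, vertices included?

Along each edge there are gcd(|Δx|,|Δy|)+1 lattice points, so counting each shared vertex once the boundary has gcd(8,5) + gcd(5,9) + gcd(0,20) + gcd(13,6) = 1+1+20+1 = 23.

23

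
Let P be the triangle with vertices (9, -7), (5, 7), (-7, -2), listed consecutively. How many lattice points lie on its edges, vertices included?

6

The number of boundary lattice points is Σ gcd(|Δx|,|Δy|) = gcd(4,14) + gcd(12,9) + gcd(16,5) = 2+3+1 = 6.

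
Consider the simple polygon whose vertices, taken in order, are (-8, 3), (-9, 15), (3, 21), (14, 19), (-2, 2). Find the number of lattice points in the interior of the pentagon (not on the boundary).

240

The shoelace formula gives twice the area as |((-8)·15 − (-9)·3) + ((-9)·21 − 3·15) + (3·19 − 14·21) + (14·2 − (-2)·19) + ((-2)·3 − (-8)·2)| = 488, so the area is 244.
Summing gcd(|Δx|,|Δy|) over the edges gives the boundary count: gcd(1,12) + gcd(12,6) + gcd(11,2) + gcd(16,17) + gcd(6,1) = 1+6+1+1+1 = 10.
By Pick's theorem A = I + B/2 − 1, so I = 244 − 10/2 + 1 = 240.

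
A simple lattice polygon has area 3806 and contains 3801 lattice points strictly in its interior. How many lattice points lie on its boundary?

12

Pick's theorem gives A = I + B/2 − 1, so B = 2(A − I + 1) = 2(3806 − 3801 + 1) = 12.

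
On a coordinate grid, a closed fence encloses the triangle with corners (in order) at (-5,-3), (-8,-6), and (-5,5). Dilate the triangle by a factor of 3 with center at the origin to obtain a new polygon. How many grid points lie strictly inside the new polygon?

91

The shoelace formula gives twice the area as |[(-5)·(-6) − (-8)·(-3)] + [(-8)·5 − (-5)·(-6)] + [(-5)·(-3) − (-5)·5]| = 24, so the area is 12.
The number of boundary lattice points is Σ gcd(|Δx|,|Δy|) = gcd(3,3) + gcd(3,11) + gcd(0,8) = 3+1+8 = 12.
Scaling by 3 multiplies the area by 3² = 9 (so the new area is 108) and multiplies the boundary lattice-point count by 3, giving 36.
By Pick's theorem, the interior count of the dilated polygon is 108 − 36/2 + 1 = 91.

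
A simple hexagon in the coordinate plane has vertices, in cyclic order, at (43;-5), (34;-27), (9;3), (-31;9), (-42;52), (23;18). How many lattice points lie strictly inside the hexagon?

Using the shoelace formula, 2A = |(43·(-27) − 34·(-5)) + (34·3 − 9·(-27)) + (9·9 − (-31)·3) + ((-31)·52 − (-42)·9) + ((-42)·18 − 23·52) + (23·(-5) − 43·18)| = 4547, so the area is 4547/2.
Summing gcd(|Δx|,|Δy|) over the edges gives the boundary count: gcd(9,22) + gcd(25,30) + gcd(40,6) + gcd(11,43) + gcd(65,34) + gcd(20,23) = 1+5+2+1+1+1 = 11.
Pick's theorem gives I = A − B/2 + 1 = 4547/2 − 11/2 + 1 = 2269.

2269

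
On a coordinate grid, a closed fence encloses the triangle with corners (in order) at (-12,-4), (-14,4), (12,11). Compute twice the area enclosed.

Using the shoelace formula, 2A = |[(-12)·4 − (-14)·(-4)] + [(-14)·11 − 12·4] + [12·(-4) − (-12)·11]| = 222, so the area is 111.

222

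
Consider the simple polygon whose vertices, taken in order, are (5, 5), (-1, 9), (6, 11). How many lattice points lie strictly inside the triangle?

Using the shoelace formula, 2A = |(5·9 − (-1)·5) + ((-1)·11 − 6·9) + (6·5 − 5·11)| = 40, so the area is 20.
Summing gcd(|Δx|,|Δy|) over the edges gives the boundary count: gcd(6,4) + gcd(7,2) + gcd(1,6) = 2+1+1 = 4.
Pick's theorem gives I = A − B/2 + 1 = 20 − 4/2 + 1 = 19.

19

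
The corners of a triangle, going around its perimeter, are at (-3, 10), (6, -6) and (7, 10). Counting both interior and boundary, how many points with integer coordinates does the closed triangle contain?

By the shoelace formula, twice the signed area is |((-3)·(-6) − 6·10) + (6·10 − 7·(-6)) + (7·10 − (-3)·10)| = 160, so the area is 80.
The number of boundary lattice points is Σ gcd(|Δx|,|Δy|) = gcd(9,16) + gcd(1,16) + gcd(10,0) = 1+1+10 = 12.
Pick's theorem gives I = A − B/2 + 1 = 80 − 12/2 + 1 = 75, so the closed region contains I + B = 75 + 12 = 87 lattice points.

87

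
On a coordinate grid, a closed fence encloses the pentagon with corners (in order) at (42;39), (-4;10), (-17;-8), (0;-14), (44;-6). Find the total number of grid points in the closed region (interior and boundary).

Using the shoelace formula, 2A = |[42·10 − (-4)·39] + [(-4)·(-8) − (-17)·10] + [(-17)·(-14) − 0·(-8)] + [0·(-6) − 44·(-14)] + [44·39 − 42·(-6)]| = 3600, so the area is 1800.
Summing gcd(|Δx|,|Δy|) over the edges gives the boundary count: gcd(46,29) + gcd(13,18) + gcd(17,6) + gcd(44,8) + gcd(2,45) = 1+1+1+4+1 = 8.
Pick's theorem gives I = A − B/2 + 1 = 1800 − 8/2 + 1 = 1797, so the closed region contains I + B = 1797 + 8 = 1805 lattice points.

1805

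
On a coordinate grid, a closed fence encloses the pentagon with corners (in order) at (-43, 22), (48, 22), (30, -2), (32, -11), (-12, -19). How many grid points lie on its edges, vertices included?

103

Along each edge there are gcd(|Δx|,|Δy|)+1 lattice points, so counting each shared vertex once the boundary has gcd(91,0) + gcd(18,24) + gcd(2,9) + gcd(44,8) + gcd(31,41) = 91+6+1+4+1 = 103.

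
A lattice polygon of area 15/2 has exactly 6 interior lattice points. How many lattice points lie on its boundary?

5

Pick's theorem gives A = I + B/2 − 1, so B = 2(A − I + 1) = 2(15/2 − 6 + 1) = 5.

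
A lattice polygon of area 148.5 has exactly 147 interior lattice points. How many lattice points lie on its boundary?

5

Pick's theorem gives A = I + B/2 − 1, so B = 2(A − I + 1) = 2(148.5 − 147 + 1) = 5.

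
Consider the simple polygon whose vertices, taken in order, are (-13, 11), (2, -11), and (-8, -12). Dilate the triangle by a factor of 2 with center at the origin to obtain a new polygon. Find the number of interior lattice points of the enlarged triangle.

468

By the shoelace formula, twice the signed area is |((-13)·(-11) − 2·11) + (2·(-12) − (-8)·(-11)) + ((-8)·11 − (-13)·(-12))| = 235, so the area is 235/2.
The number of boundary lattice points is Σ gcd(|Δx|,|Δy|) = gcd(15,22) + gcd(10,1) + gcd(5,23) = 1+1+1 = 3.
Scaling by 2 multiplies the area by 2² = 4 (so the new area is 470) and multiplies the boundary lattice-point count by 2, giving 6.
By Pick's theorem, the interior count of the dilated polygon is 470 − 6/2 + 1 = 468.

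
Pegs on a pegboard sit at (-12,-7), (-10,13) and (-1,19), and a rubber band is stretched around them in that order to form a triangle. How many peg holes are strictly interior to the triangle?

The shoelace formula gives twice the area as |[(-12)·13 − (-10)·(-7)] + [(-10)·19 − (-1)·13] + [(-1)·(-7) − (-12)·19]| = 168, so the area is 84.
The number of boundary lattice points is Σ gcd(|Δx|,|Δy|) = gcd(2,20) + gcd(9,6) + gcd(11,26) = 2+3+1 = 6.
Pick's theorem gives I = A − B/2 + 1 = 84 − 6/2 + 1 = 82.

82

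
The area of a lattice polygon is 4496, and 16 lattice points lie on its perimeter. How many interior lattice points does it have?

Pick's theorem A = I + B/2 − 1 rearranges to I = A − B/2 + 1 = 4496 − 16/2 + 1 = 4489.

4489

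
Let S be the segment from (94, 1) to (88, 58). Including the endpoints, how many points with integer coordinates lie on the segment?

4

The number of lattice points on a segment between lattice points is gcd(|Δx|,|Δy|) + 1 = gcd(6,57) + 1 = 3 + 1 = 4.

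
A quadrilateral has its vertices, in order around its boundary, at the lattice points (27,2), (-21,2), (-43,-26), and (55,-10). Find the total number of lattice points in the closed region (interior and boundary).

1513

By the shoelace formula, twice the signed area is |[27·2 − (-21)·2] + [(-21)·(-26) − (-43)·2] + [(-43)·(-10) − 55·(-26)] + [55·2 − 27·(-10)]| = 2968, so the area is 1484.
The number of boundary lattice points is Σ gcd(|Δx|,|Δy|) = gcd(48,0) + gcd(22,28) + gcd(98,16) + gcd(28,12) = 48+2+2+4 = 56.
Pick's theorem gives I = A − B/2 + 1 = 1484 − 56/2 + 1 = 1457, so the closed region contains I + B = 1457 + 56 = 1513 lattice points.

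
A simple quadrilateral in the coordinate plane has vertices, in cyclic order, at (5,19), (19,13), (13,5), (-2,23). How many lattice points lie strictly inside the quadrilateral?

104

The shoelace formula gives twice the area as |(5·13 − 19·19) + (19·5 − 13·13) + (13·23 − (-2)·5) + ((-2)·19 − 5·23)| = 214, so the area is 107.
Along each edge there are gcd(|Δx|,|Δy|)+1 lattice points, so counting each shared vertex once the boundary has gcd(14,6) + gcd(6,8) + gcd(15,18) + gcd(7,4) = 2+2+3+1 = 8.
Pick's theorem gives I = A − B/2 + 1 = 107 − 8/2 + 1 = 104.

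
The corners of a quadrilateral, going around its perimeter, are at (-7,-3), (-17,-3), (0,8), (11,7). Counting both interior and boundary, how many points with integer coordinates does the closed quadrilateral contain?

127

The shoelace formula gives twice the area as |((-7)·(-3) − (-17)·(-3)) + ((-17)·8 − 0·(-3)) + (0·7 − 11·8) + (11·(-3) − (-7)·7)| = 238, so the area is 119.
Along each edge there are gcd(|Δx|,|Δy|)+1 lattice points, so counting each shared vertex once the boundary has gcd(10,0) + gcd(17,11) + gcd(11,1) + gcd(18,10) = 10+1+1+2 = 14.
Pick's theorem gives I = A − B/2 + 1 = 119 − 14/2 + 1 = 113, so the closed region contains I + B = 113 + 14 = 127 lattice points.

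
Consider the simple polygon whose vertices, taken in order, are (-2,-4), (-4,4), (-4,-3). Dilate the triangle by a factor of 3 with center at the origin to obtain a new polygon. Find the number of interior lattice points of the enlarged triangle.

49

The shoelace formula gives twice the area as |((-2)·4 − (-4)·(-4)) + ((-4)·(-3) − (-4)·4) + ((-4)·(-4) − (-2)·(-3))| = 14, so the area is 7.
Summing gcd(|Δx|,|Δy|) over the edges gives the boundary count: gcd(2,8) + gcd(0,7) + gcd(2,1) = 2+7+1 = 10.
Scaling by 3 multiplies the area by 3² = 9 (so the new area is 63) and multiplies the boundary lattice-point count by 3, giving 30.
By Pick's theorem, the interior count of the dilated polygon is 63 − 30/2 + 1 = 49.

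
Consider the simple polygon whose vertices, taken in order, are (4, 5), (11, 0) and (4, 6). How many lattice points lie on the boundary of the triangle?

Summing gcd(|Δx|,|Δy|) over the edges gives the boundary count: gcd(7,5) + gcd(7,6) + gcd(0,1) = 1+1+1 = 3.

3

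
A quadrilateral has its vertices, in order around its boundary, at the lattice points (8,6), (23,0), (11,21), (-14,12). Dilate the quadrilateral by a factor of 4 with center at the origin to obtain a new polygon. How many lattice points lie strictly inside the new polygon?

4711

The shoelace formula gives twice the area as |(8·0 − 23·6) + (23·21 − 11·0) + (11·12 − (-14)·21) + ((-14)·6 − 8·12)| = 591, so the area is 295.5.
The number of boundary lattice points is Σ gcd(|Δx|,|Δy|) = gcd(15,6) + gcd(12,21) + gcd(25,9) + gcd(22,6) = 3+3+1+2 = 9.
Scaling by 4 multiplies the area by 4² = 16 (so the new area is 4728) and multiplies the boundary lattice-point count by 4, giving 36.
By Pick's theorem, the interior count of the dilated polygon is 4728 − 36/2 + 1 = 4711.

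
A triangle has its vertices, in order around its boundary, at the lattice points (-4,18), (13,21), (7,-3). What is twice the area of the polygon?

Using the shoelace formula, 2A = |((-4)·21 − 13·18) + (13·(-3) − 7·21) + (7·18 − (-4)·(-3))| = 390, so the area is 195.

390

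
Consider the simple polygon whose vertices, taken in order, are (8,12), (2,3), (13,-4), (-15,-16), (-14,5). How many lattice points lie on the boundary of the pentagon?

10

The number of boundary lattice points is Σ gcd(|Δx|,|Δy|) = gcd(6,9) + gcd(11,7) + gcd(28,12) + gcd(1,21) + gcd(22,7) = 3+1+4+1+1 = 10.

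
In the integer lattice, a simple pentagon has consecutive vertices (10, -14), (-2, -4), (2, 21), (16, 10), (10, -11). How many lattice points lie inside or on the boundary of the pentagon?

368

The shoelace formula gives twice the area as |[10·(-4) − (-2)·(-14)] + [(-2)·21 − 2·(-4)] + [2·10 − 16·21] + [16·(-11) − 10·10] + [10·(-14) − 10·(-11)]| = 724, so the area is 362.
Along each edge there are gcd(|Δx|,|Δy|)+1 lattice points, so counting each shared vertex once the boundary has gcd(12,10) + gcd(4,25) + gcd(14,11) + gcd(6,21) + gcd(0,3) = 2+1+1+3+3 = 10.
Pick's theorem gives I = A − B/2 + 1 = 362 − 10/2 + 1 = 358, so the closed region contains I + B = 358 + 10 = 368 lattice points.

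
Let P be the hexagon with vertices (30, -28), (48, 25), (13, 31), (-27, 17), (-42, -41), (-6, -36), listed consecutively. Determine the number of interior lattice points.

The shoelace formula gives twice the area as |[30·25 − 48·(-28)] + [48·31 − 13·25] + [13·17 − (-27)·31] + [(-27)·(-41) − (-42)·17] + [(-42)·(-36) − (-6)·(-41)] + [(-6)·(-28) − 30·(-36)]| = 8650, so the area is 4325.
Along each edge there are gcd(|Δx|,|Δy|)+1 lattice points, so counting each shared vertex once the boundary has gcd(18,53) + gcd(35,6) + gcd(40,14) + gcd(15,58) + gcd(36,5) + gcd(36,8) = 1+1+2+1+1+4 = 10.
Pick's theorem gives I = A − B/2 + 1 = 4325 − 10/2 + 1 = 4321.

4321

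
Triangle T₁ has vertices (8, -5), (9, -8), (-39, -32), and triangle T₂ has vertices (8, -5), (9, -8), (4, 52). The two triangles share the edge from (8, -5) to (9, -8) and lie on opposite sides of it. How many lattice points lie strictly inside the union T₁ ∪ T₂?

92

The union is the simple quadrilateral with vertices (8, -5), (-39, -32), (9, -8), (4, 52) in order.
Using the shoelace formula, 2A = |[8·(-32) − (-39)·(-5)] + [(-39)·(-8) − 9·(-32)] + [9·52 − 4·(-8)] + [4·(-5) − 8·52]| = 213, so the area is 106.5.
Summing gcd(|Δx|,|Δy|) over the edges gives the boundary count: gcd(47,27) + gcd(48,24) + gcd(5,60) + gcd(4,57) = 1+24+5+1 = 31.
By Pick's theorem I = A − B/2 + 1 = 106.5 − 31/2 + 1 = 92.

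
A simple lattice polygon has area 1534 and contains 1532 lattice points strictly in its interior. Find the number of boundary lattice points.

Pick's theorem gives A = I + B/2 − 1, so B = 2(A − I + 1) = 2(1534 − 1532 + 1) = 6.

6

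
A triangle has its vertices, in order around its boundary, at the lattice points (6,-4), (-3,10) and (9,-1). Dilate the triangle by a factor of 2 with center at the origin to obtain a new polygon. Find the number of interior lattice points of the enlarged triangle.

By the shoelace formula, twice the signed area is |(6·10 − (-3)·(-4)) + ((-3)·(-1) − 9·10) + (9·(-4) − 6·(-1))| = 69, so the area is 69/2.
The number of boundary lattice points is Σ gcd(|Δx|,|Δy|) = gcd(9,14) + gcd(12,11) + gcd(3,3) = 1+1+3 = 5.
Scaling by 2 multiplies the area by 2² = 4 (so the new area is 138) and multiplies the boundary lattice-point count by 2, giving 10.
By Pick's theorem, the interior count of the dilated polygon is 138 − 10/2 + 1 = 134.

134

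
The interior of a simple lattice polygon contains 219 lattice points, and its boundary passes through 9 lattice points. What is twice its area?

445

Pick's theorem states A = I + B/2 − 1, so A = 219 + 9/2 − 1 = 445/2.
Hence 2A = 445.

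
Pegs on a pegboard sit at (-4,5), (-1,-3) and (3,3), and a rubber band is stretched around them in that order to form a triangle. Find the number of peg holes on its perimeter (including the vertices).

4

Along each edge there are gcd(|Δx|,|Δy|)+1 lattice points, so counting each shared vertex once the boundary has gcd(3,8) + gcd(4,6) + gcd(7,2) = 1+2+1 = 4.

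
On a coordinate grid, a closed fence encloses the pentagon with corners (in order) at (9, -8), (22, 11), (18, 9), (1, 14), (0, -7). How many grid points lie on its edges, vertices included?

Summing gcd(|Δx|,|Δy|) over the edges gives the boundary count: gcd(13,19) + gcd(4,2) + gcd(17,5) + gcd(1,21) + gcd(9,1) = 1+2+1+1+1 = 6.

6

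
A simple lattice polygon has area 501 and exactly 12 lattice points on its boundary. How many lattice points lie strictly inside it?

496

From Pick's theorem, I = A − B/2 + 1 = 501 − 12/2 + 1 = 496.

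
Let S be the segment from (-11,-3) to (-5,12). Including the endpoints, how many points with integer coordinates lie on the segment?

The number of lattice points on a segment between lattice points is gcd(|Δx|,|Δy|) + 1 = gcd(6,15) + 1 = 3 + 1 = 4.

4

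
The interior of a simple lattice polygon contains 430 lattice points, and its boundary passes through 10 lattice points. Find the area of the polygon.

434

Pick's theorem states A = I + B/2 − 1, so A = 430 + 10/2 − 1 = 434.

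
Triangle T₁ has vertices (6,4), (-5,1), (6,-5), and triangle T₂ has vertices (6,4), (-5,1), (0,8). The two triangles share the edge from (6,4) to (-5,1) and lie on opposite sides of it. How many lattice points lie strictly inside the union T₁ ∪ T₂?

The union is the simple quadrilateral with vertices (6,4), (6,-5), (-5,1), (0,8) in order.
By the shoelace formula, twice the signed area is |(6·(-5) − 6·4) + (6·1 − (-5)·(-5)) + ((-5)·8 − 0·1) + (0·4 − 6·8)| = 161, so the area is 161/2.
Along each edge there are gcd(|Δx|,|Δy|)+1 lattice points, so counting each shared vertex once the boundary has gcd(0,9) + gcd(11,6) + gcd(5,7) + gcd(6,4) = 9+1+1+2 = 13.
By Pick's theorem I = A − B/2 + 1 = 161/2 − 13/2 + 1 = 75.

75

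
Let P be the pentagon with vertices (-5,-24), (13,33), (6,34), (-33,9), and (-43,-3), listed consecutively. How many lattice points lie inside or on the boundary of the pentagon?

1540

Using the shoelace formula, 2A = |((-5)·33 − 13·(-24)) + (13·34 − 6·33) + (6·9 − (-33)·34) + ((-33)·(-3) − (-43)·9) + ((-43)·(-24) − (-5)·(-3))| = 3070, so the area is 1535.
Along each edge there are gcd(|Δx|,|Δy|)+1 lattice points, so counting each shared vertex once the boundary has gcd(18,57) + gcd(7,1) + gcd(39,25) + gcd(10,12) + gcd(38,21) = 3+1+1+2+1 = 8.
Pick's theorem gives I = A − B/2 + 1 = 1535 − 8/2 + 1 = 1532, so the closed region contains I + B = 1532 + 8 = 1540 lattice points.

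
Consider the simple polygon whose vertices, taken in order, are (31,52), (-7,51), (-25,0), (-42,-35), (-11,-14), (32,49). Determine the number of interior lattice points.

By the shoelace formula, twice the signed area is |(31·51 − (-7)·52) + ((-7)·0 − (-25)·51) + ((-25)·(-35) − (-42)·0) + ((-42)·(-14) − (-11)·(-35)) + ((-11)·49 − 32·(-14)) + (32·52 − 31·49)| = 4352, so the area is 2176.
Summing gcd(|Δx|,|Δy|) over the edges gives the boundary count: gcd(38,1) + gcd(18,51) + gcd(17,35) + gcd(31,21) + gcd(43,63) + gcd(1,3) = 1+3+1+1+1+1 = 8.
By Pick's theorem A = I + B/2 − 1, so I = 2176 − 8/2 + 1 = 2173.

2173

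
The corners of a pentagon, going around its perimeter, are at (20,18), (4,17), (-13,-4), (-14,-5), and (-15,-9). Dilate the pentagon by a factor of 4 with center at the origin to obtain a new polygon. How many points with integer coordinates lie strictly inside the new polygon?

Using the shoelace formula, 2A = |(20·17 − 4·18) + (4·(-4) − (-13)·17) + ((-13)·(-5) − (-14)·(-4)) + ((-14)·(-9) − (-15)·(-5)) + ((-15)·18 − 20·(-9))| = 443, so the area is 221.5.
The number of boundary lattice points is Σ gcd(|Δx|,|Δy|) = gcd(16,1) + gcd(17,21) + gcd(1,1) + gcd(1,4) + gcd(35,27) = 1+1+1+1+1 = 5.
Scaling by 4 multiplies the area by 4² = 16 (so the new area is 3544) and multiplies the boundary lattice-point count by 4, giving 20.
By Pick's theorem, the interior count of the dilated polygon is 3544 − 20/2 + 1 = 3535.

3535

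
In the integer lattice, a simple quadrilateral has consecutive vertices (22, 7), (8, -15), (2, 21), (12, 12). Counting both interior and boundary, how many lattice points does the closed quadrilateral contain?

306

The shoelace formula gives twice the area as |(22·(-15) − 8·7) + (8·21 − 2·(-15)) + (2·12 − 12·21) + (12·7 − 22·12)| = 596, so the area is 298.
Summing gcd(|Δx|,|Δy|) over the edges gives the boundary count: gcd(14,22) + gcd(6,36) + gcd(10,9) + gcd(10,5) = 2+6+1+5 = 14.
Pick's theorem gives I = A − B/2 + 1 = 298 − 14/2 + 1 = 292, so the closed region contains I + B = 292 + 14 = 306 lattice points.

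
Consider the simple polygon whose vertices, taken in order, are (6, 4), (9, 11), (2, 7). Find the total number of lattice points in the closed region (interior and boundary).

By the shoelace formula, twice the signed area is |[6·11 − 9·4] + [9·7 − 2·11] + [2·4 − 6·7]| = 37, so the area is 18.5.
Along each edge there are gcd(|Δx|,|Δy|)+1 lattice points, so counting each shared vertex once the boundary has gcd(3,7) + gcd(7,4) + gcd(4,3) = 1+1+1 = 3.
Pick's theorem gives I = A − B/2 + 1 = 18.5 − 3/2 + 1 = 18, so the closed region contains I + B = 18 + 3 = 21 lattice points.

21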